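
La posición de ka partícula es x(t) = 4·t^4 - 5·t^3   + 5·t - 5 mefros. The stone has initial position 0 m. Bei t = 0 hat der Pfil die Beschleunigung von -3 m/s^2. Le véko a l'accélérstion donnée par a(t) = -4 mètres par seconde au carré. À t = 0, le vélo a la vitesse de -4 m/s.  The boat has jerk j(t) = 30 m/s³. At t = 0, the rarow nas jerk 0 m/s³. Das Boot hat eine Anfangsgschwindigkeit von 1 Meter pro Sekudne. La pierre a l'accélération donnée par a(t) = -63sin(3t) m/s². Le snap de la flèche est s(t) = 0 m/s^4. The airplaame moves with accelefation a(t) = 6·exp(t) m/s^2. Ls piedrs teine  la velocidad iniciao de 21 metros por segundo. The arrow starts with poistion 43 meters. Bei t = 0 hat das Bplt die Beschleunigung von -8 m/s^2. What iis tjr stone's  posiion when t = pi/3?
Starting from acceleration a(t) = -63·sin(3·t), we take 2 antiderivatives. Finding the antiderivative of a(t) and using v(0) = 21: v(t) = 21·cos(3·t). The antiderivative of velocity, with x(0) = 0, gives position: x(t) = 7·sin(3·t). We have position x(t) = 7·sin(3·t). Substituting t = pi/3: x(pi/3) = 0.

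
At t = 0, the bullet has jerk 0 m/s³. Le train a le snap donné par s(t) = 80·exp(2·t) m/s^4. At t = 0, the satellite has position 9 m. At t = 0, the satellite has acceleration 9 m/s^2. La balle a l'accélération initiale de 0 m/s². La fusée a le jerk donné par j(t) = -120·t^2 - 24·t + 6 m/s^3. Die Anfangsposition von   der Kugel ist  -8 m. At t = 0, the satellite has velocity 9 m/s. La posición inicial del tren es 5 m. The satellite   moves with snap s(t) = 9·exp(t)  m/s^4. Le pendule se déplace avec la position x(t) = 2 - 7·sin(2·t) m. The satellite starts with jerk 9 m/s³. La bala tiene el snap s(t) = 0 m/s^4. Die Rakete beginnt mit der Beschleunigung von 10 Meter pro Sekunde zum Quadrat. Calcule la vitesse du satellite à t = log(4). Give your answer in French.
En partant du snap s(t) = 9·exp(t), nous prenons 3 intégrales. En intégrant le snap et en utilisant la condition initiale j(0) = 9, nous obtenons j(t) = 9·exp(t). En prenant ∫j(t)dt et en appliquant a(0) = 9, nous trouvons a(t) = 9·exp(t). L'intégrale de l'accélération, avec v(0) = 9, donne la vitesse: v(t) = 9·exp(t). En utilisant v(t) = 9·exp(t) et en substituant t = log(4), nous trouvons v = 36.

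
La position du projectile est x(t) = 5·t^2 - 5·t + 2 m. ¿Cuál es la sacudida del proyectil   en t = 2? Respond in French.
Nous devons dériver notre équation de la position x(t) = 5·t^2 - 5·t + 2 3 fois. La dérivée de la position donne la vitesse: v(t) = 10·t - 5. La dérivée de la vitesse donne l'accélération: a(t) = 10. En prenant d/dt de a(t), nous trouvons j(t) = 0. En utilisant j(t) = 0 et en substituant t = 2, nous trouvons j = 0.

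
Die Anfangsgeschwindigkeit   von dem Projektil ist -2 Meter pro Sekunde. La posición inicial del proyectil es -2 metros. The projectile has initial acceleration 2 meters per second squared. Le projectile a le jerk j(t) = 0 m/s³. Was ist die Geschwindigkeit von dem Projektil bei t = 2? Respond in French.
Pour résoudre ceci, nous devons prendre 2 intégrales de notre équation du jerk j(t) = 0. La primitive du jerk est l'accélération. En utilisant a(0) = 2, nous obtenons a(t) = 2. L'intégrale de l'accélération est la vitesse. En utilisant v(0) = -2, nous obtenons v(t) = 2·t - 2. En utilisant v(t) = 2·t - 2 et en substituant t = 2, nous trouvons v = 2.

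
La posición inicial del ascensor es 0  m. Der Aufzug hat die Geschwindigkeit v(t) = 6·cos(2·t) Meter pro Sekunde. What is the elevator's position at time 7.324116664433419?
To find the answer, we compute 1 antiderivative of v(t) = 6·cos(2·t). The antiderivative of velocity is position. Using x(0) = 0, we get x(t) = 3·sin(2·t). We have position x(t) = 3·sin(2·t). Substituting t = 7.324116664433419: x(7.324116664433419) = 2.61667027587521.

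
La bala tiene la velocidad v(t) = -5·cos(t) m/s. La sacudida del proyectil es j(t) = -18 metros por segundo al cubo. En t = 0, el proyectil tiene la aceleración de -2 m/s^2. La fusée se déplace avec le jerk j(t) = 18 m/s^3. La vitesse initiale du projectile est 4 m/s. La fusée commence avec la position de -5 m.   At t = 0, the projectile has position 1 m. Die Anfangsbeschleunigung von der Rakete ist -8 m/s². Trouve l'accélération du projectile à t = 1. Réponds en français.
Pour résoudre ceci, nous devons prendre 1 primitive de notre équation du jerk j(t) = -18. En prenant ∫j(t)dt et en appliquant a(0) = -2, nous trouvons a(t) = -18·t - 2. En utilisant a(t) = -18·t - 2 et en substituant t = 1, nous trouvons a = -20.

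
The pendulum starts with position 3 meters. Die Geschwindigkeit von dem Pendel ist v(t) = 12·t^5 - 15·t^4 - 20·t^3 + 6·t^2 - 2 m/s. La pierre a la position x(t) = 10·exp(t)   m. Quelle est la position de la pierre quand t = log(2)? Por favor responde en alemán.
Wir haben die Position x(t) = 10·exp(t). Durch Einsetzen von t = log(2): x(log(2)) = 20.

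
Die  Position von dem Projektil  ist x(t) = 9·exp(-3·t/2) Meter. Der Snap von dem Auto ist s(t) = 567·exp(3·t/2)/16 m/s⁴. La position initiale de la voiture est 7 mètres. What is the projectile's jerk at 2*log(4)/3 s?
We must differentiate our position equation x(t) = 9·exp(-3·t/2) 3 times. The derivative of position gives velocity: v(t) = -27·exp(-3·t/2)/2. The derivative of velocity gives acceleration: a(t) = 81·exp(-3·t/2)/4. Differentiating acceleration, we get jerk: j(t) = -243·exp(-3·t/2)/8. Using j(t) = -243·exp(-3·t/2)/8 and substituting t = 2*log(4)/3, we find j = -243/32.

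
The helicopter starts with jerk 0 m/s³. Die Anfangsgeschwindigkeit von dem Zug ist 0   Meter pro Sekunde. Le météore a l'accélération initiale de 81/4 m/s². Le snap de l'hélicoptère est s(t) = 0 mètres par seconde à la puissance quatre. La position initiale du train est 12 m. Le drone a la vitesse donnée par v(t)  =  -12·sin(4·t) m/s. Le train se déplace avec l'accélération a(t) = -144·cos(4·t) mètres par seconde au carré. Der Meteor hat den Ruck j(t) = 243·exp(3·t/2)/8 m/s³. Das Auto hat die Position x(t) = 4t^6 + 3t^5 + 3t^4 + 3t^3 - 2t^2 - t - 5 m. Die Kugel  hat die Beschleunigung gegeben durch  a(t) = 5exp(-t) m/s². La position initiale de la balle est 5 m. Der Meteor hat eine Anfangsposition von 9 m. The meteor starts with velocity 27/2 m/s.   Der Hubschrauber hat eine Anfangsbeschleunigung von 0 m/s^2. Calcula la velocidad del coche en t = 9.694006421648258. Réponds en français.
En partant de la position x(t) = 4·t^6 + 3·t^5 + 3·t^4 + 3·t^3 - 2·t^2 - t - 5, nous prenons 1 dérivée. En prenant d/dt de x(t), nous trouvons v(t) = 24·t^5 + 15·t^4 + 12·t^3 + 9·t^2 - 4·t - 1. En utilisant v(t) = 24·t^5 + 15·t^4 + 12·t^3 + 9·t^2 - 4·t - 1 et en substituant t = 9.694006421648258, nous trouvons v = 2198806.02887705.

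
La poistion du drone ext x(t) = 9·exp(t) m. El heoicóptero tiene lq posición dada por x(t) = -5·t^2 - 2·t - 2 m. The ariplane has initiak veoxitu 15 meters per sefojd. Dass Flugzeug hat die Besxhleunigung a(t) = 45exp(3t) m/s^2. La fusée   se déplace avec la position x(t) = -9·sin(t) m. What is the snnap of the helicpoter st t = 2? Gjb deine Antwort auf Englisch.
To solve this, we need to take 4 derivatives of our position equation x(t) = -5·t^2 - 2·t - 2. Differentiating position, we get velocity: v(t) = -10·t - 2. The derivative of velocity gives acceleration: a(t) = -10. Taking d/dt of a(t), we find j(t) = 0. Taking d/dt of j(t), we find s(t) = 0. We have snap s(t) = 0. Substituting t = 2: s(2) = 0.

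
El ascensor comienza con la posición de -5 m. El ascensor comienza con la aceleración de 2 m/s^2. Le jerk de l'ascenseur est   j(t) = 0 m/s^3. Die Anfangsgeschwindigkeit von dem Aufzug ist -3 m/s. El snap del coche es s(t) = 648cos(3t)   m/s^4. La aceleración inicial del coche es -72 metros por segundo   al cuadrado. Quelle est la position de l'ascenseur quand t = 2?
Nous devons trouver l'intégrale de notre équation du jerk j(t) = 0 3 fois. En prenant ∫j(t)dt et en appliquant a(0) = 2, nous trouvons a(t) = 2. En intégrant l'accélération et en utilisant la condition initiale v(0) = -3, nous obtenons v(t) = 2·t - 3. La primitive de la vitesse, avec x(0) = -5, donne la position: x(t) = t^2 - 3·t - 5. Nous avons la position x(t) = t^2 - 3·t - 5. En substituant t = 2: x(2) = -7.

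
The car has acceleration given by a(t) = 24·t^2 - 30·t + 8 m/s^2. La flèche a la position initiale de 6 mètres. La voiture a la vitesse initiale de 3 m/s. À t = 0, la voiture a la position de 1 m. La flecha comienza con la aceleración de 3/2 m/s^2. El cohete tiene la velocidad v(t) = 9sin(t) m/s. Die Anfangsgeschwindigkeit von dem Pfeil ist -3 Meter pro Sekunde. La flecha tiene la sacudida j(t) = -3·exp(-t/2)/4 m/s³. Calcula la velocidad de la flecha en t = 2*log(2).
Necesitamos integrar nuestra ecuación de la sacudida j(t) = -3·exp(-t/2)/4 2 veces. Integrando la sacudida y usando la condición inicial a(0) = 3/2, obtenemos a(t) = 3·exp(-t/2)/2. La integral de la aceleración, con v(0) = -3, da la velocidad: v(t) = -3·exp(-t/2). Usando v(t) = -3·exp(-t/2) y sustituyendo t = 2*log(2), encontramos v = -3/2.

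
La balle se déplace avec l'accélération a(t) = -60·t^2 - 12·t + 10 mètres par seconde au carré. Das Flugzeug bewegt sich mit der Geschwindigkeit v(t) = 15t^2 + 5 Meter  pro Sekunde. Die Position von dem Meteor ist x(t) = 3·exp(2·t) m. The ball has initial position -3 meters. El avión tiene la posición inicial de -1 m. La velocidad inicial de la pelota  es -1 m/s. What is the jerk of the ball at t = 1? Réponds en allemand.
Um dies zu lösen, müssen wir 1 Ableitung unserer Gleichung für die Beschleunigung a(t) = -60·t^2 - 12·t + 10 nehmen. Durch Ableiten von der Beschleunigung erhalten wir den Ruck: j(t) = -120·t - 12. Wir haben den Ruck j(t) = -120·t - 12. Durch Einsetzen von t = 1: j(1) = -132.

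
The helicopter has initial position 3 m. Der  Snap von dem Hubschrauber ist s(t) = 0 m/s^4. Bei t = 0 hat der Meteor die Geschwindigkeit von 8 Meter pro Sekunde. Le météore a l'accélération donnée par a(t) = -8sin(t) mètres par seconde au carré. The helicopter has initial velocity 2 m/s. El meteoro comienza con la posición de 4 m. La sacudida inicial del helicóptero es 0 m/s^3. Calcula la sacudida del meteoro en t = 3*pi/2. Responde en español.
Partiendo de la aceleración a(t) = -8·sin(t), tomamos 1 derivada. Derivando la aceleración, obtenemos la sacudida: j(t) = -8·cos(t). Usando j(t) = -8·cos(t) y sustituyendo t = 3*pi/2, encontramos j = 0.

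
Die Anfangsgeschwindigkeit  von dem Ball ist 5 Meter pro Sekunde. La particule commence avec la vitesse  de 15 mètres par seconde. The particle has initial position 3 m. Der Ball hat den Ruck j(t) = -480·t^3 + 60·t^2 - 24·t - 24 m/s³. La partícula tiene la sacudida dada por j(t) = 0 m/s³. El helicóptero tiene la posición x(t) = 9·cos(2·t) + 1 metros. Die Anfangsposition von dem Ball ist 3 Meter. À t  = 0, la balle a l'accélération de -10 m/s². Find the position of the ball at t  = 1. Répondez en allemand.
Um dies zu lösen, müssen wir 3 Integrale unserer Gleichung für den Ruck j(t) = -480·t^3 + 60·t^2 - 24·t - 24 finden. Durch Integration von dem Ruck und Verwendung der Anfangsbedingung a(0) = -10, erhalten wir a(t) = -120·t^4 + 20·t^3 - 12·t^2 - 24·t - 10. Das Integral von der Beschleunigung, mit v(0) = 5, ergibt die Geschwindigkeit: v(t) = -24·t^5 + 5·t^4 - 4·t^3 - 12·t^2 - 10·t + 5. Das Integral von der Geschwindigkeit ist die Position. Mit x(0) = 3 erhalten wir x(t) = -4·t^6 + t^5 - t^4 - 4·t^3 - 5·t^2 + 5·t + 3. Wir haben die Position x(t) = -4·t^6 + t^5 - t^4 - 4·t^3 - 5·t^2 + 5·t + 3. Durch Einsetzen von t = 1: x(1) = -5.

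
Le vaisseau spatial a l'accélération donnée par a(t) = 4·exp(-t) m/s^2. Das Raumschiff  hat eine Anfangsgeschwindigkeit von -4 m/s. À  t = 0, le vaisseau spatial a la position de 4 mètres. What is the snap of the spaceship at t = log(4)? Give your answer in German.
Wir müssen unsere Gleichung für die Beschleunigung a(t) = 4·exp(-t) 2-mal ableiten. Die Ableitung von der Beschleunigung ergibt den Ruck: j(t) = -4·exp(-t). Die Ableitung von dem Ruck ergibt den Snap: s(t) = 4·exp(-t). Aus der Gleichung für den Snap s(t) = 4·exp(-t), setzen wir t = log(4) ein und erhalten s = 1.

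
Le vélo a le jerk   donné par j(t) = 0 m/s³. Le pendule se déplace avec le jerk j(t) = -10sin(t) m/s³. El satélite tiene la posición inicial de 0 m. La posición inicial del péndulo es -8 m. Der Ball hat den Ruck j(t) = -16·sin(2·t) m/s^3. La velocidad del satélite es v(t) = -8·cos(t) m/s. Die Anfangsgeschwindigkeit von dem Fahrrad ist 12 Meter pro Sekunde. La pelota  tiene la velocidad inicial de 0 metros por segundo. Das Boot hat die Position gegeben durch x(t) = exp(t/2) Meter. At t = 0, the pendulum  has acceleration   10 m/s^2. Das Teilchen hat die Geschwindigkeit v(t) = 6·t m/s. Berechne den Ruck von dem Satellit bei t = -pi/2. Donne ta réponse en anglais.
To solve this, we need to take 2 derivatives of our velocity equation v(t) = -8·cos(t). The derivative of velocity gives acceleration: a(t) = 8·sin(t). Differentiating acceleration, we get jerk: j(t) = 8·cos(t). From the given jerk equation j(t) = 8·cos(t), we substitute t = -pi/2 to get j = 0.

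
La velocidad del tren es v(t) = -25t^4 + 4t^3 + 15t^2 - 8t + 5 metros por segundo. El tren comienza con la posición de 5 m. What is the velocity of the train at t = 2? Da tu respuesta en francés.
De l'équation de la vitesse v(t) = -25·t^4 + 4·t^3 + 15·t^2 - 8·t + 5, nous substituons t = 2 pour obtenir v = -319.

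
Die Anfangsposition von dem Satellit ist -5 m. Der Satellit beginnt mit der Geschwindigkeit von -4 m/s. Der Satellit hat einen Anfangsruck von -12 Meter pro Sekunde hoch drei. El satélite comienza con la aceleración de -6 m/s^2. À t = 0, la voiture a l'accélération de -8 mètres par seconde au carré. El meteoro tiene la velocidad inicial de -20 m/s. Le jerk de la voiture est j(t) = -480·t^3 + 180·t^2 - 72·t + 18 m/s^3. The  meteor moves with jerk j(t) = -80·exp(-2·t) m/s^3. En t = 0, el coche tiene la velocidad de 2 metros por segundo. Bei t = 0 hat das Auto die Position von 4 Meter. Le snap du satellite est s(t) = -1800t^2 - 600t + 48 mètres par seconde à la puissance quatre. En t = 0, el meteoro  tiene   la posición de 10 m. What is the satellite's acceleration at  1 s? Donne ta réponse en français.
En partant du snap s(t) = -1800·t^2 - 600·t + 48, nous prenons 2 intégrales. La primitive du snap, avec j(0) = -12, donne le jerk: j(t) = -600·t^3 - 300·t^2 + 48·t - 12. En prenant ∫j(t)dt et en appliquant a(0) = -6, nous trouvons a(t) = -150·t^4 - 100·t^3 + 24·t^2 - 12·t - 6. Nous avons l'accélération a(t) = -150·t^4 - 100·t^3 + 24·t^2 - 12·t - 6. En substituant t = 1: a(1) = -244.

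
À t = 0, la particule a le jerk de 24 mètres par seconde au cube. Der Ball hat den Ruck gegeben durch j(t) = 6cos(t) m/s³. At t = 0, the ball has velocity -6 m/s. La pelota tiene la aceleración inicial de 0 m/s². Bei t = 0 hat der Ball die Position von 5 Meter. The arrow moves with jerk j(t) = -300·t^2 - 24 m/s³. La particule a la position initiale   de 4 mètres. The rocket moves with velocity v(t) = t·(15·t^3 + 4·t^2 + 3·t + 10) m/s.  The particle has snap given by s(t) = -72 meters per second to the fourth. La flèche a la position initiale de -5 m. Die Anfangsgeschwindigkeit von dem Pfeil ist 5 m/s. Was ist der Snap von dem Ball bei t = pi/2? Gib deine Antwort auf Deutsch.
Wir müssen unsere Gleichung für den Ruck j(t) = 6·cos(t) 1-mal ableiten. Durch Ableiten von dem Ruck erhalten wir den Snap: s(t) = -6·sin(t). Mit s(t) = -6·sin(t) und Einsetzen von t = pi/2, finden wir s = -6.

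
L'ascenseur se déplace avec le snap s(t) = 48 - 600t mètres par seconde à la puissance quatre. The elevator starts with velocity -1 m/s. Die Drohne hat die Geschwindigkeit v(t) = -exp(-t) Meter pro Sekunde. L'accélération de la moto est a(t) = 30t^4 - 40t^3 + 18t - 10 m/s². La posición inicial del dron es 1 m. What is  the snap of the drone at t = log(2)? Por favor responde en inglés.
To solve this, we need to take 3 derivatives of our velocity equation v(t) = -exp(-t). The derivative of velocity gives acceleration: a(t) = exp(-t). Differentiating acceleration, we get jerk: j(t) = -exp(-t). Taking d/dt of j(t), we find s(t) = exp(-t). From the given snap equation s(t) = exp(-t), we substitute t = log(2) to get s = 1/2.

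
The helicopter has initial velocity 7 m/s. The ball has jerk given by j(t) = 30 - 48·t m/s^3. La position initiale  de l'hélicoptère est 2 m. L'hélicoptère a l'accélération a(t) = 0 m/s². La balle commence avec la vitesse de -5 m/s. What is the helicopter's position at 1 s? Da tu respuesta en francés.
Nous devons trouver l'intégrale de notre équation de l'accélération a(t) = 0 2 fois. L'intégrale de l'accélération est la vitesse. En utilisant v(0) = 7, nous obtenons v(t) = 7. La primitive de la vitesse est la position. En utilisant x(0) = 2, nous obtenons x(t) = 7·t + 2. Nous avons la position x(t) = 7·t + 2. En substituant t = 1: x(1) = 9.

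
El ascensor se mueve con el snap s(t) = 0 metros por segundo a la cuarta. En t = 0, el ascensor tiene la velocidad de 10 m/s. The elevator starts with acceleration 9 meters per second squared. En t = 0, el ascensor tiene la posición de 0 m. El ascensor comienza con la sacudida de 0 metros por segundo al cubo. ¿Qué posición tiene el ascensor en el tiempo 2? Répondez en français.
Pour résoudre ceci, nous devons prendre 4 primitives de notre équation du snap s(t) = 0. La primitive du snap est le jerk. En utilisant j(0) = 0, nous obtenons j(t) = 0. La primitive du jerk, avec a(0) = 9, donne l'accélération: a(t) = 9. L'intégrale de l'accélération est la vitesse. En utilisant v(0) = 10, nous obtenons v(t) = 9·t + 10. En prenant ∫v(t)dt et en appliquant x(0) = 0, nous trouvons x(t) = 9·t^2/2 + 10·t. Nous avons la position x(t) = 9·t^2/2 + 10·t. En substituant t = 2: x(2) = 38.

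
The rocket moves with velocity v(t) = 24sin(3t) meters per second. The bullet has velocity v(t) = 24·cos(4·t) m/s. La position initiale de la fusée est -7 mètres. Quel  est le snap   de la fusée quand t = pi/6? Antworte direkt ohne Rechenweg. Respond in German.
Bei t = pi/6, s = 0.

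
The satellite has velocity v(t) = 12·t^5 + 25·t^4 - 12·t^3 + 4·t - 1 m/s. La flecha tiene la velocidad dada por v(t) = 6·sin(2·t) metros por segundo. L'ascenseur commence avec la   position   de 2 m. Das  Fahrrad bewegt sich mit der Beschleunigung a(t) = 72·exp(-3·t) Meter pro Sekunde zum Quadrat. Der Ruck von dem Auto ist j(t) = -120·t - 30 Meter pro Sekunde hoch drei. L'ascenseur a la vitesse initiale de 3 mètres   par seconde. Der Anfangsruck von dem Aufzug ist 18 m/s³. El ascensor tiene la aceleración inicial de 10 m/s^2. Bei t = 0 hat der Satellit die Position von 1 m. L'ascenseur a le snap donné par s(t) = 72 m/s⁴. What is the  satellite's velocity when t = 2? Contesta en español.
De la ecuación de la velocidad v(t) = 12·t^5 + 25·t^4 - 12·t^3 + 4·t - 1, sustituimos t = 2 para obtener v = 695.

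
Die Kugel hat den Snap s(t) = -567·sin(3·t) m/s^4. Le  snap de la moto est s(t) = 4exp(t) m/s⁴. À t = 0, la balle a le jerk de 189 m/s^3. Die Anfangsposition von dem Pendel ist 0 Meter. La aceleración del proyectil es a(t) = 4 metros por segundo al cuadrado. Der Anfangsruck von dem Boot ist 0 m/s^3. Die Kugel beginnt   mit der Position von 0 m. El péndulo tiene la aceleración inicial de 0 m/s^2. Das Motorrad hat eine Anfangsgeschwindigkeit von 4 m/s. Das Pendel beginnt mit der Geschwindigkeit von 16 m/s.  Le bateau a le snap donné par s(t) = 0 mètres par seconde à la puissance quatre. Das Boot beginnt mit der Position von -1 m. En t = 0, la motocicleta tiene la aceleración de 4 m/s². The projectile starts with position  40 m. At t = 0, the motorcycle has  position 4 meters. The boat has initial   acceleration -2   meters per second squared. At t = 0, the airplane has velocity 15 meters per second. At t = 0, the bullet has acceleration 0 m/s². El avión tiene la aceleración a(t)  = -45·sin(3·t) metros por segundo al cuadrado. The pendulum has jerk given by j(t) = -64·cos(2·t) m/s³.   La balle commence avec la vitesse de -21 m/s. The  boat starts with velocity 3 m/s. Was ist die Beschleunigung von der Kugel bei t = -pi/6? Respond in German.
Wir müssen die Stammfunktion unserer Gleichung für den Snap s(t) = -567·sin(3·t) 2-mal finden. Mit ∫s(t)dt und Anwendung von j(0) = 189, finden wir j(t) = 189·cos(3·t). Das Integral von dem Ruck ist die Beschleunigung. Mit a(0) = 0 erhalten wir a(t) = 63·sin(3·t). Aus der Gleichung für die Beschleunigung a(t) = 63·sin(3·t), setzen wir t = -pi/6 ein und erhalten a = -63.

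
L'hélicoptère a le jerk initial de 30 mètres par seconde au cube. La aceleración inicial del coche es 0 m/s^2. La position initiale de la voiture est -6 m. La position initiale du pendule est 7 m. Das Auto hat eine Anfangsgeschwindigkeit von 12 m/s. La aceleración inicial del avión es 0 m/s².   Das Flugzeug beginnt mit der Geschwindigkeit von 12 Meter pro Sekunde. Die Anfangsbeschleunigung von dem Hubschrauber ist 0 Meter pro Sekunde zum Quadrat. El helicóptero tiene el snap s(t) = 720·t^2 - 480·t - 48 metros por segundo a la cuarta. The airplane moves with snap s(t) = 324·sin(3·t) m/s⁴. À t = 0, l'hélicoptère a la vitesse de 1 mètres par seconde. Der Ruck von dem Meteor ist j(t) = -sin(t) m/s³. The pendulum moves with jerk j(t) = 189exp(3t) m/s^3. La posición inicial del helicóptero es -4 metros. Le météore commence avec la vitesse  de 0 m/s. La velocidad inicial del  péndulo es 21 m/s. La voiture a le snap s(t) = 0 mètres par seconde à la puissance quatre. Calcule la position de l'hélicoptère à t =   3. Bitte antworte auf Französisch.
Nous devons intégrer notre équation du snap s(t) = 720·t^2 - 480·t - 48 4 fois. L'intégrale du snap, avec j(0) = 30, donne le jerk: j(t) = 240·t^3 - 240·t^2 - 48·t + 30. La primitive du jerk, avec a(0) = 0, donne l'accélération: a(t) = 2·t·(30·t^3 - 40·t^2 - 12·t + 15). La primitive de l'accélération est la vitesse. En utilisant v(0) = 1, nous obtenons v(t) = 12·t^5 - 20·t^4 - 8·t^3 + 15·t^2 + 1. L'intégrale de la vitesse, avec x(0) = -4, donne la position: x(t) = 2·t^6 - 4·t^5 - 2·t^4 + 5·t^3 + t - 4. Nous avons la position x(t) = 2·t^6 - 4·t^5 - 2·t^4 + 5·t^3 + t - 4. En substituant t = 3: x(3) = 458.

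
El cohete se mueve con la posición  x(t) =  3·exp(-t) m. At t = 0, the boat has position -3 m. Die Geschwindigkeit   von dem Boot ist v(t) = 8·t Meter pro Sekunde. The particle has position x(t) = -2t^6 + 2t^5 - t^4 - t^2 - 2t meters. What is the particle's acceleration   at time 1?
We must differentiate our position equation x(t) = -2·t^6 + 2·t^5 - t^4 - t^2 - 2·t 2 times. Taking d/dt of x(t), we find v(t) = -12·t^5 + 10·t^4 - 4·t^3 - 2·t - 2. The derivative of velocity gives acceleration: a(t) = -60·t^4 + 40·t^3 - 12·t^2 - 2. Using a(t) = -60·t^4 + 40·t^3 - 12·t^2 - 2 and substituting t = 1, we find a = -34.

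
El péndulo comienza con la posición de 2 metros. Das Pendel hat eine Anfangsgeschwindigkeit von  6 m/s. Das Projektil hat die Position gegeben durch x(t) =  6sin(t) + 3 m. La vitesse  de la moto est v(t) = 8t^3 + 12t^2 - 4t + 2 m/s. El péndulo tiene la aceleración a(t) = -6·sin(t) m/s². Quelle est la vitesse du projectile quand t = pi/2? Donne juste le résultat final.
v(pi/2) = 0.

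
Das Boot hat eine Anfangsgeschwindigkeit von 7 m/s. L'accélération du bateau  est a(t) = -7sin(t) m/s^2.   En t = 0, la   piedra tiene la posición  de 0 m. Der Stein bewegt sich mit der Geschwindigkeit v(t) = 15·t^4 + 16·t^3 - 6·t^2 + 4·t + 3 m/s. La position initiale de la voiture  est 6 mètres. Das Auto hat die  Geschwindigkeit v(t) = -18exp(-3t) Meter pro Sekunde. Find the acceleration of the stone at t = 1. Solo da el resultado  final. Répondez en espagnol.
En t = 1, a = 100.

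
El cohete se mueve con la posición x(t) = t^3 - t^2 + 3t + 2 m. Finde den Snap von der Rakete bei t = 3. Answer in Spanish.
Debemos derivar nuestra ecuación de la posición x(t) = t^3 - t^2 + 3·t + 2 4 veces. Derivando la posición, obtenemos la velocidad: v(t) = 3·t^2 - 2·t + 3. Tomando d/dt de v(t), encontramos a(t) = 6·t - 2. Derivando la aceleración, obtenemos la sacudida: j(t) = 6. Derivando la sacudida, obtenemos el snap: s(t) = 0. Usando s(t) = 0 y sustituyendo t = 3, encontramos s = 0.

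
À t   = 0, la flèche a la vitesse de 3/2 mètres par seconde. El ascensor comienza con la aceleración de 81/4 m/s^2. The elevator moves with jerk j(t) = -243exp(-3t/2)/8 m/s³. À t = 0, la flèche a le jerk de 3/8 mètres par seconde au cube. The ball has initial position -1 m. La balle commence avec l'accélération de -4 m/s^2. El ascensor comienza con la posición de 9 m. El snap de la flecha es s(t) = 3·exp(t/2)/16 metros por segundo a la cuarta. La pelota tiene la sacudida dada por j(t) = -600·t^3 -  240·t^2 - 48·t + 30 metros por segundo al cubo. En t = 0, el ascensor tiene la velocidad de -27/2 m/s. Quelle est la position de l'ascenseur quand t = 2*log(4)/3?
Pour résoudre ceci, nous devons prendre 3 intégrales de notre équation du jerk j(t) = -243·exp(-3·t/2)/8. La primitive du jerk, avec a(0) = 81/4, donne l'accélération: a(t) = 81·exp(-3·t/2)/4. La primitive de l'accélération est la vitesse. En utilisant v(0) = -27/2, nous obtenons v(t) = -27·exp(-3·t/2)/2. L'intégrale de la vitesse est la position. En utilisant x(0) = 9, nous obtenons x(t) = 9·exp(-3·t/2). De l'équation de la position x(t) = 9·exp(-3·t/2), nous substituons t = 2*log(4)/3 pour obtenir x = 9/4.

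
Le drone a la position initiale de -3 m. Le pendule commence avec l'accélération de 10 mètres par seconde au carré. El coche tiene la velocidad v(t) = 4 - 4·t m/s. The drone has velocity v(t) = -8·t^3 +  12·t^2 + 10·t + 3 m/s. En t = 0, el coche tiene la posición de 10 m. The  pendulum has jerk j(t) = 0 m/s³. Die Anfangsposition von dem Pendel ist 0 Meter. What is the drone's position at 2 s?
To find the answer, we compute 1 antiderivative of v(t) = -8·t^3 + 12·t^2 + 10·t + 3. Taking ∫v(t)dt and applying x(0) = -3, we find x(t) = -2·t^4 + 4·t^3 + 5·t^2 + 3·t - 3. From the given position equation x(t) = -2·t^4 + 4·t^3 + 5·t^2 + 3·t - 3, we substitute t = 2 to get x = 23.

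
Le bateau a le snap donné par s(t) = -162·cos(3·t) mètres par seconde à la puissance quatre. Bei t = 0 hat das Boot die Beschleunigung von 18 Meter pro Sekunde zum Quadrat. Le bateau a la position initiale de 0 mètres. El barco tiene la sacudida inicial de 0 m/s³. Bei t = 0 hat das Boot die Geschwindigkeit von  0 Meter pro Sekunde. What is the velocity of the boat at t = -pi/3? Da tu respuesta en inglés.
To find the answer, we compute 3 antiderivatives of s(t) = -162·cos(3·t). Finding the integral of s(t) and using j(0) = 0: j(t) = -54·sin(3·t). The antiderivative of jerk, with a(0) = 18, gives acceleration: a(t) = 18·cos(3·t). The integral of acceleration is velocity. Using v(0) = 0, we get v(t) = 6·sin(3·t). We have velocity v(t) = 6·sin(3·t). Substituting t = -pi/3: v(-pi/3) = 0.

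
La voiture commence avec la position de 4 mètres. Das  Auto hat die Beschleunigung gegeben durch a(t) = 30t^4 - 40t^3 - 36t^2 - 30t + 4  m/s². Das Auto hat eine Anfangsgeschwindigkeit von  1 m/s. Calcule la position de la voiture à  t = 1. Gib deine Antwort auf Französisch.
Pour résoudre ceci, nous devons prendre 2 primitives de notre équation de l'accélération a(t) = 30·t^4 - 40·t^3 - 36·t^2 - 30·t + 4. La primitive de l'accélération est la vitesse. En utilisant v(0) = 1, nous obtenons v(t) = 6·t^5 - 10·t^4 - 12·t^3 - 15·t^2 + 4·t + 1. En prenant ∫v(t)dt et en appliquant x(0) = 4, nous trouvons x(t) = t^6 - 2·t^5 - 3·t^4 - 5·t^3 + 2·t^2 + t + 4. En utilisant x(t) = t^6 - 2·t^5 - 3·t^4 - 5·t^3 + 2·t^2 + t + 4 et en substituant t = 1, nous trouvons x = -2.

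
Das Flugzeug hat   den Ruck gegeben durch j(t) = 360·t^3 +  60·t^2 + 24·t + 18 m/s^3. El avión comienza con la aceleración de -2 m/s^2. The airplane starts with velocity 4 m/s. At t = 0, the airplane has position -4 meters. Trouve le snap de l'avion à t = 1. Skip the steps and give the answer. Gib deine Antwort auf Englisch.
At t = 1, s = 1224.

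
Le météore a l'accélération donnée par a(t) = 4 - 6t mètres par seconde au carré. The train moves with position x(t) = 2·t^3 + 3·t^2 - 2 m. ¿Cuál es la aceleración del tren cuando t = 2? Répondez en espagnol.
Partiendo de la posición x(t) = 2·t^3 + 3·t^2 - 2, tomamos 2 derivadas. Tomando d/dt de x(t), encontramos v(t) = 6·t^2 + 6·t. Tomando d/dt de v(t), encontramos a(t) = 12·t + 6. Usando a(t) = 12·t + 6 y sustituyendo t = 2, encontramos a = 30.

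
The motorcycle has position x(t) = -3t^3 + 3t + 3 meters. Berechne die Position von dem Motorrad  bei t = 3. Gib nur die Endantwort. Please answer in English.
The position at t = 3 is x = -69.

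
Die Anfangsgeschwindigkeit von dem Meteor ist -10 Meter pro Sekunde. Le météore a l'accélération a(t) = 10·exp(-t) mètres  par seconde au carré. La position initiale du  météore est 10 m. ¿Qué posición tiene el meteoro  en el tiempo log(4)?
Debemos encontrar la antiderivada de nuestra ecuación de la aceleración a(t) = 10·exp(-t) 2 veces. Integrando la aceleración y usando la condición inicial v(0) = -10, obtenemos v(t) = -10·exp(-t). Tomando ∫v(t)dt y aplicando x(0) = 10, encontramos x(t) = 10·exp(-t). Usando x(t) = 10·exp(-t) y sustituyendo t = log(4), encontramos x = 5/2.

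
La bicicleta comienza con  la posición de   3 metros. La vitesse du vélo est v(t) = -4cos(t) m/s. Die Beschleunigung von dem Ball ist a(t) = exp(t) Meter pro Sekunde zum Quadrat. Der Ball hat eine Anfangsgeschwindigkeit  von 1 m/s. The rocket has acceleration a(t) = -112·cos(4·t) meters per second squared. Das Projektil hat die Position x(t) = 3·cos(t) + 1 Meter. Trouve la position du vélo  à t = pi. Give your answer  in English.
We need to integrate our velocity equation v(t) = -4·cos(t) 1 time. The antiderivative of velocity is position. Using x(0) = 3, we get x(t) = 3 - 4·sin(t). From the given position equation x(t) = 3 - 4·sin(t), we substitute t = pi to get x = 3.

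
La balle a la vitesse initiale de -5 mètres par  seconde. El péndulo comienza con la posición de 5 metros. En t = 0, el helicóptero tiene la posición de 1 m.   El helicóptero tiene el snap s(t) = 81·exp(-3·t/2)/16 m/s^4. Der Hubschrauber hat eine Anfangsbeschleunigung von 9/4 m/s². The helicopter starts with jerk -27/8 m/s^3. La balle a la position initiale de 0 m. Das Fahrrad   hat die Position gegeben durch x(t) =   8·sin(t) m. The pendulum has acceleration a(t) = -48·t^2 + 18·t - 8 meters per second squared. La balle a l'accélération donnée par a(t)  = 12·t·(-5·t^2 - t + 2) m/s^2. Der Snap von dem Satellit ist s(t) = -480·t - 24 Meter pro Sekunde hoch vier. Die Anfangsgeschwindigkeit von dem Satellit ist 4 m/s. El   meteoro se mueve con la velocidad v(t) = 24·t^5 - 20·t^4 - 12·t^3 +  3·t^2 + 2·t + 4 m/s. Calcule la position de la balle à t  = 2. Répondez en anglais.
We must find the antiderivative of our acceleration equation a(t) = 12·t·(-5·t^2 - t + 2) 2 times. Finding the antiderivative of a(t) and using v(0) = -5: v(t) = -15·t^4 - 4·t^3 + 12·t^2 - 5. The antiderivative of velocity is position. Using x(0) = 0, we get x(t) = -3·t^5 - t^4 + 4·t^3 - 5·t. Using x(t) = -3·t^5 - t^4 + 4·t^3 - 5·t and substituting t = 2, we find x = -90.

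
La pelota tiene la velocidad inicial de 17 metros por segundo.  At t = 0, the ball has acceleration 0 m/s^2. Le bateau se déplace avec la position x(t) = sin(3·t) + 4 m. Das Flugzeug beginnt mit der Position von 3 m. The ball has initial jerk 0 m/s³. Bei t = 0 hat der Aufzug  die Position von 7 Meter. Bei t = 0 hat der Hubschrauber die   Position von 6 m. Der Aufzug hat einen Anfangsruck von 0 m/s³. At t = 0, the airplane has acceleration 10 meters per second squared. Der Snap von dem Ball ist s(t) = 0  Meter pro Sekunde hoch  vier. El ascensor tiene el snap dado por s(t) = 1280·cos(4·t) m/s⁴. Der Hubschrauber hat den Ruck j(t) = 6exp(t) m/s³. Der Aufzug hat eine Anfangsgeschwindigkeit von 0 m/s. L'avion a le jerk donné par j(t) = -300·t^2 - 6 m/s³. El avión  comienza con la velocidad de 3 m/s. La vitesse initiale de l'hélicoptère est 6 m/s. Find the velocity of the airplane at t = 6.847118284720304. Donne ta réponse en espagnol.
Debemos encontrar la integral de nuestra ecuación de la sacudida j(t) = -300·t^2 - 6 2 veces. La integral de la sacudida es la aceleración. Usando a(0) = 10, obtenemos a(t) = -100·t^3 - 6·t + 10. Integrando la aceleración y usando la condición inicial v(0) = 3, obtenemos v(t) = -25·t^4 - 3·t^2 + 10·t + 3. Usando v(t) = -25·t^4 - 3·t^2 + 10·t + 3 y sustituyendo t = 6.847118284720304, encontramos v = -55019.6376517146.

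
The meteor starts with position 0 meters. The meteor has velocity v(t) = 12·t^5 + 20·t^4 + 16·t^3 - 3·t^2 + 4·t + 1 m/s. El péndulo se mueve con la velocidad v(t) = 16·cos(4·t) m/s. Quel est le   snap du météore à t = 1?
Pour résoudre ceci, nous devons prendre 3 dérivées de notre équation de la vitesse v(t) = 12·t^5 + 20·t^4 + 16·t^3 - 3·t^2 + 4·t + 1. En prenant d/dt de v(t), nous trouvons a(t) = 60·t^4 + 80·t^3 + 48·t^2 - 6·t + 4. La dérivée de l'accélération donne le jerk: j(t) = 240·t^3 + 240·t^2 + 96·t - 6. En dérivant le jerk, nous obtenons le snap: s(t) = 720·t^2 + 480·t + 96. De l'équation du snap s(t) = 720·t^2 + 480·t + 96, nous substituons t = 1 pour obtenir s = 1296.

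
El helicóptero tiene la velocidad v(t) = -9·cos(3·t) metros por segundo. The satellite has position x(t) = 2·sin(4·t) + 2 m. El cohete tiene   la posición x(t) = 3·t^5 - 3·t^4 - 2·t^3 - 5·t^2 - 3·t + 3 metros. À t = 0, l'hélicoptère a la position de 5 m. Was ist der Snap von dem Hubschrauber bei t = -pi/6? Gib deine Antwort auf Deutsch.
Wir müssen unsere Gleichung für die Geschwindigkeit v(t) = -9·cos(3·t) 3-mal ableiten. Mit d/dt von v(t) finden wir a(t) = 27·sin(3·t). Die Ableitung von der Beschleunigung ergibt den Ruck: j(t) = 81·cos(3·t). Mit d/dt von j(t) finden wir s(t) = -243·sin(3·t). Aus der Gleichung für den Snap s(t) = -243·sin(3·t), setzen wir t = -pi/6 ein und erhalten s = 243.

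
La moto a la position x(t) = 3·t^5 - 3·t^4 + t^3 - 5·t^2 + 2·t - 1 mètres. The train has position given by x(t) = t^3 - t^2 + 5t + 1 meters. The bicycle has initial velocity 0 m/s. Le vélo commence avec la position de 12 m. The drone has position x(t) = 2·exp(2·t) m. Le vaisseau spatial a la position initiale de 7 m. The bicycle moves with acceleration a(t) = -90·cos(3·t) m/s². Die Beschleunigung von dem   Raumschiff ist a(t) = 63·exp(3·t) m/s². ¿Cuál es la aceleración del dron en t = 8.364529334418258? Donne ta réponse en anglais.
We must differentiate our position equation x(t) = 2·exp(2·t) 2 times. Taking d/dt of x(t), we find v(t) = 4·exp(2·t). Differentiating velocity, we get acceleration: a(t) = 8·exp(2·t). From the given acceleration equation a(t) = 8·exp(2·t), we substitute t = 8.364529334418258 to get a = 147376369.664598.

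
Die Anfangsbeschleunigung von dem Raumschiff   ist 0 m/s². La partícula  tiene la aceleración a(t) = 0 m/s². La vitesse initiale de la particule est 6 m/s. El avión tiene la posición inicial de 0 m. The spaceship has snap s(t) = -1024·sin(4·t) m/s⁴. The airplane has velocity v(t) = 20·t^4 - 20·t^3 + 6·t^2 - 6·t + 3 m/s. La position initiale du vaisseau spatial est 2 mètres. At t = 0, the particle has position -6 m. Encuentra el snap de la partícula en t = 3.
Partiendo de la aceleración a(t) = 0, tomamos 2 derivadas. La derivada de la aceleración da la sacudida: j(t) = 0. Tomando d/dt de j(t), encontramos s(t) = 0. Tenemos el snap s(t) = 0. Sustituyendo t = 3: s(3) = 0.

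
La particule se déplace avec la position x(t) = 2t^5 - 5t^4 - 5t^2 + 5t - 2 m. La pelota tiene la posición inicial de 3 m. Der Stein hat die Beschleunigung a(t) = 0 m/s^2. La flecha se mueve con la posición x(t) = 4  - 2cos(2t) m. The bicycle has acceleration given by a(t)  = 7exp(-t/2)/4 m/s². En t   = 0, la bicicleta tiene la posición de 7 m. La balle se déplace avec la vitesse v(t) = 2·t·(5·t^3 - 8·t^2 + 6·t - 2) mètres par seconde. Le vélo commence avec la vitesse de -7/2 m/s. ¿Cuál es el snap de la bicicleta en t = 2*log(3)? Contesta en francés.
Nous devons dériver notre équation de l'accélération a(t) = 7·exp(-t/2)/4 2 fois. En dérivant l'accélération, nous obtenons le jerk: j(t) = -7·exp(-t/2)/8. En prenant d/dt de j(t), nous trouvons s(t) = 7·exp(-t/2)/16. En utilisant s(t) = 7·exp(-t/2)/16 et en substituant t = 2*log(3), nous trouvons s = 7/48.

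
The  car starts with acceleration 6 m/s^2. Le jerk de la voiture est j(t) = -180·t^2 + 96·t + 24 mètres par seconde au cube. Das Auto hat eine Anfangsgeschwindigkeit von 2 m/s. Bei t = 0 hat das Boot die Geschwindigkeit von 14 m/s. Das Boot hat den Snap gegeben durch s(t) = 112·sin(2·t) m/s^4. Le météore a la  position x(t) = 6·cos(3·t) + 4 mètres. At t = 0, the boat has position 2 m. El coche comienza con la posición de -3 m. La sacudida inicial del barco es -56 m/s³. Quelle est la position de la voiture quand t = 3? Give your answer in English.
To find the answer, we compute 3 antiderivatives of j(t) = -180·t^2 + 96·t + 24. Integrating jerk and using the initial condition a(0) = 6, we get a(t) = -60·t^3 + 48·t^2 + 24·t + 6. The integral of acceleration, with v(0) = 2, gives velocity: v(t) = -15·t^4 + 16·t^3 + 12·t^2 + 6·t + 2. The integral of velocity, with x(0) = -3, gives position: x(t) = -3·t^5 + 4·t^4 + 4·t^3 + 3·t^2 + 2·t - 3. We have position x(t) = -3·t^5 + 4·t^4 + 4·t^3 + 3·t^2 + 2·t - 3. Substituting t = 3: x(3) = -267.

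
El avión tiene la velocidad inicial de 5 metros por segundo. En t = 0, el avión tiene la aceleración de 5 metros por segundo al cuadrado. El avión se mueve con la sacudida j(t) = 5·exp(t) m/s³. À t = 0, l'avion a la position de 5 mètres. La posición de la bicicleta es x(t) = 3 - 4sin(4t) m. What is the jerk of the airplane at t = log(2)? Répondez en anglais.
We have jerk j(t) = 5·exp(t). Substituting t = log(2): j(log(2)) = 10.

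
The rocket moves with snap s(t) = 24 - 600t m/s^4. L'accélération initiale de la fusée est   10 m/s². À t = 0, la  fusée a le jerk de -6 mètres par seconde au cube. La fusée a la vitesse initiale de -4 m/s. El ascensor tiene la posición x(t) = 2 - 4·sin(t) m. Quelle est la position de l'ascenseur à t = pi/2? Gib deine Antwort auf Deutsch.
Mit x(t) = 2 - 4·sin(t) und Einsetzen von t = pi/2, finden wir x = -2.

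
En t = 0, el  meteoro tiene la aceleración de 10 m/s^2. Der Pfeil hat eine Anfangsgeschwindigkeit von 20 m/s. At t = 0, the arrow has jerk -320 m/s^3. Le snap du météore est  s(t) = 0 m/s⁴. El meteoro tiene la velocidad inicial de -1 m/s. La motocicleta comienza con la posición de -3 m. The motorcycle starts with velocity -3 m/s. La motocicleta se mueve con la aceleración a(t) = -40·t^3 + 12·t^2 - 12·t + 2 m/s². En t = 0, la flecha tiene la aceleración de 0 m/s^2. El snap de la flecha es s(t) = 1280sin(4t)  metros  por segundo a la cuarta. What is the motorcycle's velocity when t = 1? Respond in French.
Nous devons trouver la primitive de notre équation de l'accélération a(t) = -40·t^3 + 12·t^2 - 12·t + 2 1 fois. En prenant ∫a(t)dt et en appliquant v(0) = -3, nous trouvons v(t) = -10·t^4 + 4·t^3 - 6·t^2 + 2·t - 3. De l'équation de la vitesse v(t) = -10·t^4 + 4·t^3 - 6·t^2 + 2·t - 3, nous substituons t = 1 pour obtenir v = -13.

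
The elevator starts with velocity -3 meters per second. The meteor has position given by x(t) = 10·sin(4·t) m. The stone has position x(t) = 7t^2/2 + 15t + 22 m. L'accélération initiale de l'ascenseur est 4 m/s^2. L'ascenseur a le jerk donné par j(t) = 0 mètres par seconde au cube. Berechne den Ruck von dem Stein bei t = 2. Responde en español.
Para resolver esto, necesitamos tomar 3 derivadas de nuestra ecuación de la posición x(t) = 7·t^2/2 + 15·t + 22. Derivando la posición, obtenemos la velocidad: v(t) = 7·t + 15. Tomando d/dt de v(t), encontramos a(t) = 7. Derivando la aceleración, obtenemos la sacudida: j(t) = 0. Tenemos la sacudida j(t) = 0. Sustituyendo t = 2: j(2) = 0.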